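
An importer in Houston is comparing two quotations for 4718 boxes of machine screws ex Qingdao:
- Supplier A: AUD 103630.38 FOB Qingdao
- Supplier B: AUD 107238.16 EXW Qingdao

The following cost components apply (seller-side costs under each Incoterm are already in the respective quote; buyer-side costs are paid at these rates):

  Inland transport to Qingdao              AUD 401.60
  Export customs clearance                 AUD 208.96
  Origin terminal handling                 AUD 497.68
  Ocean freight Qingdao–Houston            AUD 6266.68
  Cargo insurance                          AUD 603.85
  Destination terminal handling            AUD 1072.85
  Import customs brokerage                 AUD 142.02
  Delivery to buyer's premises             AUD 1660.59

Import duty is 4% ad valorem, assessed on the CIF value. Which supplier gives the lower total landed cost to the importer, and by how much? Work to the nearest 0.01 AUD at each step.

Supplier A (FOB):
CIF value = FOB price + freight + insurance = 103630.38 + 6266.68 + 603.85 = 110500.91
Import duty = 110500.91 × 4% = 4420.04
Buyer bears (A): 6266.68 + 603.85 + 1072.85 + 142.02 + 1660.59 = 9745.99
Landed cost (A) = invoice 103630.38 + 9745.99 + duty 4420.04 = 117796.41
Supplier B (EXW):
CIF value = EXW price + inland to port + export clearance + origin terminal + freight + insurance = 107238.16 + 401.60 + 208.96 + 497.68 + 6266.68 + 603.85 = 115216.93
Import duty = 115216.93 × 4% = 4608.68
Buyer bears (B): 401.60 + 208.96 + 497.68 + 6266.68 + 603.85 + 1072.85 + 142.02 + 1660.59 = 10854.23
Landed cost (B) = invoice 107238.16 + 10854.23 + duty 4608.68 = 122701.07
Difference = |117796.41 − 122701.07| = 4904.66

Supplier A is cheaper by AUD 4904.66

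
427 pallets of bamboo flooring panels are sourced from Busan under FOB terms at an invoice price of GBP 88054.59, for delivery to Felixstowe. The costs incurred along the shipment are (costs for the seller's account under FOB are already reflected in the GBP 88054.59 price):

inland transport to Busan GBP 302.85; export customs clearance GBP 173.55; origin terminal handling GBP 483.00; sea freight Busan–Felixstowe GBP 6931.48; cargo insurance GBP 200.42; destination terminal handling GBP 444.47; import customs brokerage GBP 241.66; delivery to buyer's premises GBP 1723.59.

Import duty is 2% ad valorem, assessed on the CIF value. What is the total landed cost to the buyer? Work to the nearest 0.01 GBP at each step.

FOB: the seller bears costs until goods are on board at the origin port; the buyer bears freight, insurance and all costs thereafter.
Already in the invoice (seller's account under FOB): inland to port, export clearance, origin terminal — exclude.
CIF value = FOB price + freight + insurance = 88054.59 + 6931.48 + 200.42 = 95186.49
Import duty = 95186.49 × 2% = 1903.73
Buyer bears: freight 6931.48 + insurance 200.42 + destination terminal 444.47 + brokerage 241.66 + delivery 1723.59 + duty 1903.73 = 11445.35
Landed cost = invoice 88054.59 + 11445.35 = 99499.94

Total landed cost: GBP 99499.94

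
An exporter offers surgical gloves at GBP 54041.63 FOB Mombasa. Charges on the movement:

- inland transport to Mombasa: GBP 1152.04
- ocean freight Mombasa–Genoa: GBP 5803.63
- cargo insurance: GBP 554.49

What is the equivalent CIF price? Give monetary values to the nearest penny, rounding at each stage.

CIF price: GBP 60399.75

Not relevant to the conversion: inland to port — on the seller under both FOB and CIF; already in the FOB price and stays in the CIF price.
From FOB to CIF, the seller additionally bears: freight, insurance.
CIF price = 54041.63 + 5803.63 + 554.49 = 60399.75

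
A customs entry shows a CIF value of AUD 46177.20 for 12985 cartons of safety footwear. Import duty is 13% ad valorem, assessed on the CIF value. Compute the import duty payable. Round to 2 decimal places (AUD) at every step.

Import duty = 46177.20 × 13% = 6003.04

Import duty: AUD 6003.04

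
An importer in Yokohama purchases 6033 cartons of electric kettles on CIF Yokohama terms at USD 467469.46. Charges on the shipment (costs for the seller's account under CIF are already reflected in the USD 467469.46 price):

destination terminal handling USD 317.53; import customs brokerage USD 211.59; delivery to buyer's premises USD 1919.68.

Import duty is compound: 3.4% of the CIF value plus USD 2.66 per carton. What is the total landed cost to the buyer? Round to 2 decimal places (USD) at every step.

Total landed cost: USD 501860.00

CIF: the seller pays costs through ocean freight and marine insurance to the destination port.
The CIF price already equals the CIF value: 467469.46
Ad valorem component: 467469.46 × 3.4% = 15893.96
Specific component: 6033 × 2.66 = 16047.78
Import duty = 15893.96 + 16047.78 = 31941.74
Buyer bears: destination terminal 317.53 + brokerage 211.59 + delivery 1919.68 + duty 31941.74 = 34390.54
Landed cost = invoice 467469.46 + 34390.54 = 501860.00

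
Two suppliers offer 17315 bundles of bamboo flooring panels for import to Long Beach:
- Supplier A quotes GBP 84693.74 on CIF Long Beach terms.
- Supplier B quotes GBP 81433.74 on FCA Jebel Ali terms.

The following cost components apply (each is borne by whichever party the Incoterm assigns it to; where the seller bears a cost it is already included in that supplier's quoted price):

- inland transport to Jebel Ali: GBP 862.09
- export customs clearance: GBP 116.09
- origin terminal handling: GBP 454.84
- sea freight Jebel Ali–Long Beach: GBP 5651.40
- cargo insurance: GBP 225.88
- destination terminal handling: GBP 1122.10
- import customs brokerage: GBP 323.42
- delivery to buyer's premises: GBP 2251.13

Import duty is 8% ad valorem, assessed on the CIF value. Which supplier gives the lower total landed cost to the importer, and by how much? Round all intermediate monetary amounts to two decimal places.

Supplier A is cheaper by GBP 3317.89

Supplier A (CIF):
The CIF price already equals the CIF value: 84693.74
Import duty = 84693.74 × 8% = 6775.50
Buyer bears (A): 1122.10 + 323.42 + 2251.13 = 3696.65
Landed cost (A) = invoice 84693.74 + 3696.65 + duty 6775.50 = 95165.89
Supplier B (FCA):
CIF value = FCA price + origin terminal + freight + insurance = 81433.74 + 454.84 + 5651.40 + 225.88 = 87765.86
Import duty = 87765.86 × 8% = 7021.27
Buyer bears (B): 454.84 + 5651.40 + 225.88 + 1122.10 + 323.42 + 2251.13 = 10028.77
Landed cost (B) = invoice 81433.74 + 10028.77 + duty 7021.27 = 98483.78
Difference = |95165.89 − 98483.78| = 3317.89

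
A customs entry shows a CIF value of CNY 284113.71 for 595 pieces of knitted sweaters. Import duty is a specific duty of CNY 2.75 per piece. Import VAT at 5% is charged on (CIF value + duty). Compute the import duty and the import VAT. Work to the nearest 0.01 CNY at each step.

Import duty = 595 × 2.75 = 1636.25
VAT base = CIF + duty = 284113.71 + 1636.25 = 285749.96
Import VAT = 285749.96 × 5% = 14287.50

Import duty: CNY 1636.25; import VAT: CNY 14287.50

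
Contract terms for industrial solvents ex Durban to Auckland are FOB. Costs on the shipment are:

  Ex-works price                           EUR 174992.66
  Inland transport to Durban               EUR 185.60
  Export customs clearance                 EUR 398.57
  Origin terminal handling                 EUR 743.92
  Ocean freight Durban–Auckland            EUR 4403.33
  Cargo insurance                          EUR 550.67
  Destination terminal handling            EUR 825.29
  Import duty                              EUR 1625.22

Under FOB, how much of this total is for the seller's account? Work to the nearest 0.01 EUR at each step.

FOB: the seller bears costs until goods are on board at the origin port; the buyer bears freight, insurance and all costs thereafter.
Seller's account: goods 174992.66 + inland to port 185.60 + export clearance 398.57 + origin terminal 743.92 = 176320.75
Buyer's account: freight 4403.33 + insurance 550.67 + destination terminal 825.29 + duty 1625.22 = 7404.51

Seller's account: EUR 176320.75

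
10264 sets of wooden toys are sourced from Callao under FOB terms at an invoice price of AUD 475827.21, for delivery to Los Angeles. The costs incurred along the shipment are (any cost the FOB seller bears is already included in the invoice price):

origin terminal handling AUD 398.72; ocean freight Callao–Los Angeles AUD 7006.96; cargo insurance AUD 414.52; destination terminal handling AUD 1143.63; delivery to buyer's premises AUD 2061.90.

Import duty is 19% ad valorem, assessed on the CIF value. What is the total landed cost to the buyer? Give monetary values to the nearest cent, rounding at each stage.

Total landed cost: AUD 578271.47

FOB: the seller bears costs until goods are on board at the origin port; the buyer bears freight, insurance and all costs thereafter.
Already in the invoice (seller's account under FOB): origin terminal — exclude.
CIF value = FOB price + freight + insurance = 475827.21 + 7006.96 + 414.52 = 483248.69
Import duty = 483248.69 × 19% = 91817.25
Buyer bears: freight 7006.96 + insurance 414.52 + destination terminal 1143.63 + delivery 2061.90 + duty 91817.25 = 102444.26
Landed cost = invoice 475827.21 + 102444.26 = 578271.47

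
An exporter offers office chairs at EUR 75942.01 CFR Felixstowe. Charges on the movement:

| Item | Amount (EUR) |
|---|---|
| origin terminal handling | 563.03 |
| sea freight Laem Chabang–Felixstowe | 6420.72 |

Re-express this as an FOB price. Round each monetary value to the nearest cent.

Not relevant to the conversion: origin terminal — on the seller under both CFR and FOB; already in the CFR price and stays in the FOB price.
From CFR to FOB, the seller no longer bears: freight.
FOB price = 75942.01 − 6420.72 = 69521.29

FOB price: EUR 69521.29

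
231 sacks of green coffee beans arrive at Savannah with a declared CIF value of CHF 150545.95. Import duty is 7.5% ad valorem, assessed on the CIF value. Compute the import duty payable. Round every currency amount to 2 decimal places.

Import duty: CHF 11290.95

Import duty = 150545.95 × 7.5% = 11290.95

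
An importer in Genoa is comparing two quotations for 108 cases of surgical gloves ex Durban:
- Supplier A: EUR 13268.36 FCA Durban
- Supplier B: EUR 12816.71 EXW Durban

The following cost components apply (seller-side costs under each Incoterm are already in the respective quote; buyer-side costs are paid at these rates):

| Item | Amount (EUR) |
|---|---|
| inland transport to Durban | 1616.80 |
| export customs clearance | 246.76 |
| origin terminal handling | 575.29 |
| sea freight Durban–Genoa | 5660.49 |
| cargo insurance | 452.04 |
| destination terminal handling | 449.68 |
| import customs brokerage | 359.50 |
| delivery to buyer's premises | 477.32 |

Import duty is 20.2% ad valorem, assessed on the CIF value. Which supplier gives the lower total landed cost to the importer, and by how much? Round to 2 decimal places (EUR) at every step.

Supplier A is cheaper by EUR 1697.11

Supplier A (FCA):
CIF value = FCA price + origin terminal + freight + insurance = 13268.36 + 575.29 + 5660.49 + 452.04 = 19956.18
Import duty = 19956.18 × 20.2% = 4031.15
Buyer bears (A): 575.29 + 5660.49 + 452.04 + 449.68 + 359.50 + 477.32 = 7974.32
Landed cost (A) = invoice 13268.36 + 7974.32 + duty 4031.15 = 25273.83
Supplier B (EXW):
CIF value = EXW price + inland to port + export clearance + origin terminal + freight + insurance = 12816.71 + 1616.80 + 246.76 + 575.29 + 5660.49 + 452.04 = 21368.09
Import duty = 21368.09 × 20.2% = 4316.35
Buyer bears (B): 1616.80 + 246.76 + 575.29 + 5660.49 + 452.04 + 449.68 + 359.50 + 477.32 = 9837.88
Landed cost (B) = invoice 12816.71 + 9837.88 + duty 4316.35 = 26970.94
Difference = |25273.83 − 26970.94| = 1697.11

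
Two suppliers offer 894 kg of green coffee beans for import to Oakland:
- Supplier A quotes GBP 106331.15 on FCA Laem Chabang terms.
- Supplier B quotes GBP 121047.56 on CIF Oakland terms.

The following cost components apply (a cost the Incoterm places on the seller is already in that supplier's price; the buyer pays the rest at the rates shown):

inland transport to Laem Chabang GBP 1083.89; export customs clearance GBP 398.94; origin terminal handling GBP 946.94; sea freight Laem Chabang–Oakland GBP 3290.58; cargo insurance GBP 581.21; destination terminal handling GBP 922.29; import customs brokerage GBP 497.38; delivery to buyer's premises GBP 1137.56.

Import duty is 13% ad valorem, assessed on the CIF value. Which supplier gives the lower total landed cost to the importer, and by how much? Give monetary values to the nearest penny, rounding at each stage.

Supplier A (FCA):
CIF value = FCA price + origin terminal + freight + insurance = 106331.15 + 946.94 + 3290.58 + 581.21 = 111149.88
Import duty = 111149.88 × 13% = 14449.48
Buyer bears (A): 946.94 + 3290.58 + 581.21 + 922.29 + 497.38 + 1137.56 = 7375.96
Landed cost (A) = invoice 106331.15 + 7375.96 + duty 14449.48 = 128156.59
Supplier B (CIF):
The CIF price already equals the CIF value: 121047.56
Import duty = 121047.56 × 13% = 15736.18
Buyer bears (B): 922.29 + 497.38 + 1137.56 = 2557.23
Landed cost (B) = invoice 121047.56 + 2557.23 + duty 15736.18 = 139340.97
Difference = |128156.59 − 139340.97| = 11184.38

Supplier A is cheaper by GBP 11184.38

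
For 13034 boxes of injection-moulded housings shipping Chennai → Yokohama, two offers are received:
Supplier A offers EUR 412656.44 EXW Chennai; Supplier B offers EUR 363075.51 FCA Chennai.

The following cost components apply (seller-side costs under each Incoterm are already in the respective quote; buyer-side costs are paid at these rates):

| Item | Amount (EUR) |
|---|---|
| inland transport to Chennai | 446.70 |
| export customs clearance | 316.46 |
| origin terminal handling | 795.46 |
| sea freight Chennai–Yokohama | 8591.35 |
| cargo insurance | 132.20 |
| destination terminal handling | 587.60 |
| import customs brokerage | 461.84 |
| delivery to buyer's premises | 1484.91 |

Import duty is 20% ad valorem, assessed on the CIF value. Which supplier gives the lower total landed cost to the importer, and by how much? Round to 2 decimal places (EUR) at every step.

Supplier B is cheaper by EUR 60412.91

Supplier A (EXW):
CIF value = EXW price + inland to port + export clearance + origin terminal + freight + insurance = 412656.44 + 446.70 + 316.46 + 795.46 + 8591.35 + 132.20 = 422938.61
Import duty = 422938.61 × 20% = 84587.72
Buyer bears (A): 446.70 + 316.46 + 795.46 + 8591.35 + 132.20 + 587.60 + 461.84 + 1484.91 = 12816.52
Landed cost (A) = invoice 412656.44 + 12816.52 + duty 84587.72 = 510060.68
Supplier B (FCA):
CIF value = FCA price + origin terminal + freight + insurance = 363075.51 + 795.46 + 8591.35 + 132.20 = 372594.52
Import duty = 372594.52 × 20% = 74518.90
Buyer bears (B): 795.46 + 8591.35 + 132.20 + 587.60 + 461.84 + 1484.91 = 12053.36
Landed cost (B) = invoice 363075.51 + 12053.36 + duty 74518.90 = 449647.77
Difference = |510060.68 − 449647.77| = 60412.91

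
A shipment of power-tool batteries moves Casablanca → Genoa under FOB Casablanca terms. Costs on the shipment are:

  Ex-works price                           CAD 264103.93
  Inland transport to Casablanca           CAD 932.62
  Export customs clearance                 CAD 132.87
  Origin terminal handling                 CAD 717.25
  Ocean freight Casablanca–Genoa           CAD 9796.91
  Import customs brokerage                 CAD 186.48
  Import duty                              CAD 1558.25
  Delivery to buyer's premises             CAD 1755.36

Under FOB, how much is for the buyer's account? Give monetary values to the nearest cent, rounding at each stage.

Buyer's account: CAD 13297.00

FOB: the seller bears costs until goods are on board at the origin port; the buyer bears freight, insurance and all costs thereafter.
Seller's account: goods 264103.93 + inland to port 932.62 + export clearance 132.87 + origin terminal 717.25 = 265886.67
Buyer's account: freight 9796.91 + brokerage 186.48 + duty 1558.25 + delivery 1755.36 = 13297.00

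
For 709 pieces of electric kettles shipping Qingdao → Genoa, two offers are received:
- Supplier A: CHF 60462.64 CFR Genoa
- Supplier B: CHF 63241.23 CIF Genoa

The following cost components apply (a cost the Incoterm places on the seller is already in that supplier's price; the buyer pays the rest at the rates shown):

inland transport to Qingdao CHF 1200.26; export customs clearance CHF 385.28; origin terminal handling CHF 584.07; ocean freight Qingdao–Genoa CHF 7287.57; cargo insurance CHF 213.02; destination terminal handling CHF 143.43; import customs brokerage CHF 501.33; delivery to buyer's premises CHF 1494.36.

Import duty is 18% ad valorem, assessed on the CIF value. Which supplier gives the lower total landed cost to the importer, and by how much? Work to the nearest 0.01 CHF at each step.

Supplier A (CFR):
CIF value = CFR price + insurance = 60462.64 + 213.02 = 60675.66
Import duty = 60675.66 × 18% = 10921.62
Buyer bears (A): 213.02 + 143.43 + 501.33 + 1494.36 = 2352.14
Landed cost (A) = invoice 60462.64 + 2352.14 + duty 10921.62 = 73736.40
Supplier B (CIF):
The CIF price already equals the CIF value: 63241.23
Import duty = 63241.23 × 18% = 11383.42
Buyer bears (B): 143.43 + 501.33 + 1494.36 = 2139.12
Landed cost (B) = invoice 63241.23 + 2139.12 + duty 11383.42 = 76763.77
Difference = |73736.40 − 76763.77| = 3027.37

Supplier A is cheaper by CHF 3027.37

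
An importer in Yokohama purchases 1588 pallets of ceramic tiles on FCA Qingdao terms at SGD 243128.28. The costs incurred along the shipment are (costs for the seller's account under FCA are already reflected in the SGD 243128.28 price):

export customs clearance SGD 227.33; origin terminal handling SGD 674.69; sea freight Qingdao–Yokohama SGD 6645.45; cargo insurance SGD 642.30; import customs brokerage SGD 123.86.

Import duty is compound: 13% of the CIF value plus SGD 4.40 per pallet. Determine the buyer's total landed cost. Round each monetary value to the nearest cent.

Total landed cost: SGD 290843.57

FCA: the seller delivers export-cleared goods to the carrier; the buyer bears costs from that point.
Already in the invoice (seller's account under FCA): export clearance — exclude.
CIF value = FCA price + origin terminal + freight + insurance = 243128.28 + 674.69 + 6645.45 + 642.30 = 251090.72
Ad valorem component: 251090.72 × 13% = 32641.79
Specific component: 1588 × 4.40 = 6987.20
Import duty = 32641.79 + 6987.20 = 39628.99
Buyer bears: origin terminal 674.69 + freight 6645.45 + insurance 642.30 + brokerage 123.86 + duty 39628.99 = 47715.29
Landed cost = invoice 243128.28 + 47715.29 = 290843.57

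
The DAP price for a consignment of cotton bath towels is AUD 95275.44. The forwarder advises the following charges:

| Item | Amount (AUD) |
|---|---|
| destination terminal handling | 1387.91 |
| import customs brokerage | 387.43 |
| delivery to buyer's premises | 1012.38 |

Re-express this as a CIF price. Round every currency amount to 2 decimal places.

CIF price: AUD 92875.15

Not relevant to the conversion: brokerage — on the buyer under both terms; not part of either seller's price.
From DAP to CIF, the seller no longer bears: destination terminal, delivery.
CIF price = 95275.44 − 1387.91 − 1012.38 = 92875.15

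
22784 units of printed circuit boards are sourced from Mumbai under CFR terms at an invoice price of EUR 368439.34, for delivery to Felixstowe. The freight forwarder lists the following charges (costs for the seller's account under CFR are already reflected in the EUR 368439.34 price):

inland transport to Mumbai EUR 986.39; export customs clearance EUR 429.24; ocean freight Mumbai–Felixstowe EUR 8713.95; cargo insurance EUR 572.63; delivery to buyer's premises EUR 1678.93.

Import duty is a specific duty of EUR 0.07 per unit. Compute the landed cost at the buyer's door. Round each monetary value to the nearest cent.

Total landed cost: EUR 372285.78

CFR: the seller pays costs through ocean freight to the destination port, but not insurance.
Already in the invoice (seller's account under CFR): inland to port, export clearance, freight — exclude.
CIF value = CFR price + insurance = 368439.34 + 572.63 = 369011.97
Import duty = 22784 × 0.07 = 1594.88
Buyer bears: insurance 572.63 + delivery 1678.93 + duty 1594.88 = 3846.44
Landed cost = invoice 368439.34 + 3846.44 = 372285.78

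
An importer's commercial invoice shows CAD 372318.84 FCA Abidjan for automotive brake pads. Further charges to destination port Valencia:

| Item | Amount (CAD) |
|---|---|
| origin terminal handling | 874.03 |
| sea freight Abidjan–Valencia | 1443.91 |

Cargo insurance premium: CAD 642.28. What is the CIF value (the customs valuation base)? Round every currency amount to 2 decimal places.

CIF = FCA price + pre-shipment costs + freight + insurance
CIF = 372318.84 + 874.03 + 1443.91 + 642.28 = 375279.06

CIF value: CAD 375279.06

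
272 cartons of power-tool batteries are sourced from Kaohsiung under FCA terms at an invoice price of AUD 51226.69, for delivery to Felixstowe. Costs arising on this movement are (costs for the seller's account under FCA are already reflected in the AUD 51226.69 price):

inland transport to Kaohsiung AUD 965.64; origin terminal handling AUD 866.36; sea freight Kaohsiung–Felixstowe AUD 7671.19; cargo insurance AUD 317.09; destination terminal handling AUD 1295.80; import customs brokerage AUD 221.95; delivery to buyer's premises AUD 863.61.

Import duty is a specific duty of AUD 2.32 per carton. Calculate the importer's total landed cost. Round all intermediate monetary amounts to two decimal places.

Total landed cost: AUD 63093.73

FCA: the seller delivers export-cleared goods to the carrier; the buyer bears costs from that point.
Already in the invoice (seller's account under FCA): inland to port — exclude.
CIF value = FCA price + origin terminal + freight + insurance = 51226.69 + 866.36 + 7671.19 + 317.09 = 60081.33
Import duty = 272 × 2.32 = 631.04
Buyer bears: origin terminal 866.36 + freight 7671.19 + insurance 317.09 + destination terminal 1295.80 + brokerage 221.95 + delivery 863.61 + duty 631.04 = 11867.04
Landed cost = invoice 51226.69 + 11867.04 = 63093.73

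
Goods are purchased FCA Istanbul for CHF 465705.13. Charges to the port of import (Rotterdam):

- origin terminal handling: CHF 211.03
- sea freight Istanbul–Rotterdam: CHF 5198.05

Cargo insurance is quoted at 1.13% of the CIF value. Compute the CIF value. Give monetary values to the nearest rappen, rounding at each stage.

Let C be the CIF value. C = FCA price + pre-shipment costs + freight + 1.13% × C
C − 1.13% × C = 465705.13 + 211.03 + 5198.05
0.9887 × C = 471114.21
C = 471114.21 / 0.9887 = 476498.64
Insurance premium = 1.13% × 476498.64 = 5384.43

CIF value: CHF 476498.64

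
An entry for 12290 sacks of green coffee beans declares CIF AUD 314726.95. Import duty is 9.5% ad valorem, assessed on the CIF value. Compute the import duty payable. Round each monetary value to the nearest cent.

Import duty: AUD 29899.06

Import duty = 314726.95 × 9.5% = 29899.06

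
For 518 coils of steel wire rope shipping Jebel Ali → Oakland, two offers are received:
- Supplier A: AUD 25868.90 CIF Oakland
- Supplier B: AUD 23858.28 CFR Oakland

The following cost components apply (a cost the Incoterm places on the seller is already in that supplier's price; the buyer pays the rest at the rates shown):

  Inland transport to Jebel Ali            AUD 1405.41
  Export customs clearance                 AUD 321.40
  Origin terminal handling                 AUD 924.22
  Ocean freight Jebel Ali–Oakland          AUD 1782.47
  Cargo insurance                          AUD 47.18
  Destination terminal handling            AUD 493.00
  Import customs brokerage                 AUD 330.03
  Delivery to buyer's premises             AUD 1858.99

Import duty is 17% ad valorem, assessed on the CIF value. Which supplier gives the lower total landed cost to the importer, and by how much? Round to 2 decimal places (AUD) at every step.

Supplier B is cheaper by AUD 2297.22

Supplier A (CIF):
The CIF price already equals the CIF value: 25868.90
Import duty = 25868.90 × 17% = 4397.71
Buyer bears (A): 493.00 + 330.03 + 1858.99 = 2682.02
Landed cost (A) = invoice 25868.90 + 2682.02 + duty 4397.71 = 32948.63
Supplier B (CFR):
CIF value = CFR price + insurance = 23858.28 + 47.18 = 23905.46
Import duty = 23905.46 × 17% = 4063.93
Buyer bears (B): 47.18 + 493.00 + 330.03 + 1858.99 = 2729.20
Landed cost (B) = invoice 23858.28 + 2729.20 + duty 4063.93 = 30651.41
Difference = |32948.63 − 30651.41| = 2297.22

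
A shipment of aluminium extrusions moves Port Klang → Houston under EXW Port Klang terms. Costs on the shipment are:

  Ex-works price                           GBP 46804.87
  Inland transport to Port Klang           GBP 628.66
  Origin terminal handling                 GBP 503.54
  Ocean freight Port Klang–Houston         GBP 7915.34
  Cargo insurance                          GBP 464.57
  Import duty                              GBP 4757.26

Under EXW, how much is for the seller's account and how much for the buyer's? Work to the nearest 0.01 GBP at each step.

Seller: GBP 46804.87; buyer: GBP 14269.37

EXW: the seller makes goods available at their premises; the buyer bears all onward costs.
Seller's account: goods 46804.87 = 46804.87
Buyer's account: inland to port 628.66 + origin terminal 503.54 + freight 7915.34 + insurance 464.57 + duty 4757.26 = 14269.37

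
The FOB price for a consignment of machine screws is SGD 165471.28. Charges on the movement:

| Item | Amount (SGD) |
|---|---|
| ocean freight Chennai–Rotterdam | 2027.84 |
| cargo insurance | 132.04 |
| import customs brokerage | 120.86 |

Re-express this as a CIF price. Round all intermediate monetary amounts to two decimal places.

Not relevant to the conversion: brokerage — on the buyer under both terms; not part of either seller's price.
From FOB to CIF, the seller additionally bears: freight, insurance.
CIF price = 165471.28 + 2027.84 + 132.04 = 167631.16

CIF price: SGD 167631.16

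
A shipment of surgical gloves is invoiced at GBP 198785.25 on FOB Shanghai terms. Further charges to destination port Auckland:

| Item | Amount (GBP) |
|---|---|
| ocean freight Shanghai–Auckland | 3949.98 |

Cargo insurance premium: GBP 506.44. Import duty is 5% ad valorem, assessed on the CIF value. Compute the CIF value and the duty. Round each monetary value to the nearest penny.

CIF value: GBP 203241.67; import duty: GBP 10162.08

CIF = FOB price + freight + insurance
CIF = 198785.25 + 3949.98 + 506.44 = 203241.67
Import duty = 203241.67 × 5% = 10162.08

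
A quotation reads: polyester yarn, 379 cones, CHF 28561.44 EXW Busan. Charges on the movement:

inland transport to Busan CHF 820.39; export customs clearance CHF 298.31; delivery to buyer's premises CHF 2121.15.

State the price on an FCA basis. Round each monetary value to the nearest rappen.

FCA price: CHF 29680.14

Not relevant to the conversion: delivery — on the buyer under both terms; not part of either seller's price.
From EXW to FCA, the seller additionally bears: inland to port, export clearance.
FCA price = 28561.44 + 820.39 + 298.31 = 29680.14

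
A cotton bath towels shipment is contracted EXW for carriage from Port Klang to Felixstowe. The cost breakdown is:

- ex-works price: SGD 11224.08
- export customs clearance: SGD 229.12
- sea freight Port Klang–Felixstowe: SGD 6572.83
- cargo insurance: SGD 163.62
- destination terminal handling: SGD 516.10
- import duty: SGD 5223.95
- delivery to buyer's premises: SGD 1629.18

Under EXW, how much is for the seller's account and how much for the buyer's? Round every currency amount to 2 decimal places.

Seller: SGD 11224.08; buyer: SGD 14334.80

EXW: the seller makes goods available at their premises; the buyer bears all onward costs.
Seller's account: goods 11224.08 = 11224.08
Buyer's account: export clearance 229.12 + freight 6572.83 + insurance 163.62 + destination terminal 516.10 + duty 5223.95 + delivery 1629.18 = 14334.80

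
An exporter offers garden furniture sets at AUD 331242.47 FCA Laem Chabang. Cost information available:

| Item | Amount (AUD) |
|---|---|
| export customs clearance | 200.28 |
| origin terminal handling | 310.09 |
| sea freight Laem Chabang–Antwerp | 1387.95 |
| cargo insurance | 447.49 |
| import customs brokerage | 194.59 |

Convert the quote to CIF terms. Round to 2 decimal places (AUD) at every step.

CIF price: AUD 333388.00

Not relevant to the conversion: export clearance — on the seller under both FCA and CIF; already in the FCA price and stays in the CIF price. brokerage — on the buyer under both terms; not part of either seller's price.
From FCA to CIF, the seller additionally bears: origin terminal, freight, insurance.
CIF price = 331242.47 + 310.09 + 1387.95 + 447.49 = 333388.00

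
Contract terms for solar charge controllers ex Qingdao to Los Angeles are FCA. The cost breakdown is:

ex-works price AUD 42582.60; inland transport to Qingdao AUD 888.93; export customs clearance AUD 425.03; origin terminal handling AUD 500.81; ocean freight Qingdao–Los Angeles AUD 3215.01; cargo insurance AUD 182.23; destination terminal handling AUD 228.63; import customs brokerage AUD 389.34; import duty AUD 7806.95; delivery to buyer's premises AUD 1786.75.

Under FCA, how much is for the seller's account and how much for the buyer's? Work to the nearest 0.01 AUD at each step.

FCA: the seller delivers export-cleared goods to the carrier; the buyer bears costs from that point.
Seller's account: goods 42582.60 + inland to port 888.93 + export clearance 425.03 = 43896.56
Buyer's account: origin terminal 500.81 + freight 3215.01 + insurance 182.23 + destination terminal 228.63 + brokerage 389.34 + duty 7806.95 + delivery 1786.75 = 14109.72

Seller: AUD 43896.56; buyer: AUD 14109.72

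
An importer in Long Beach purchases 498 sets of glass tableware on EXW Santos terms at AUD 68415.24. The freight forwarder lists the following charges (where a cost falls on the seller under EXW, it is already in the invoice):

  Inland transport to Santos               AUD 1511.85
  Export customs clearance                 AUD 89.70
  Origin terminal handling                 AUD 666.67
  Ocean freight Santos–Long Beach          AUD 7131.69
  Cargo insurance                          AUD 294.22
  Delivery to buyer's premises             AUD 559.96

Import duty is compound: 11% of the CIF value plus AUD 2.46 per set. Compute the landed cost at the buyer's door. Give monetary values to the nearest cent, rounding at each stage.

Total landed cost: AUD 88486.44

EXW: the seller makes goods available at their premises; the buyer bears all onward costs.
CIF value = EXW price + inland to port + export clearance + origin terminal + freight + insurance = 68415.24 + 1511.85 + 89.70 + 666.67 + 7131.69 + 294.22 = 78109.37
Ad valorem component: 78109.37 × 11% = 8592.03
Specific component: 498 × 2.46 = 1225.08
Import duty = 8592.03 + 1225.08 = 9817.11
Buyer bears: inland to port 1511.85 + export clearance 89.70 + origin terminal 666.67 + freight 7131.69 + insurance 294.22 + delivery 559.96 + duty 9817.11 = 20071.20
Landed cost = invoice 68415.24 + 20071.20 = 88486.44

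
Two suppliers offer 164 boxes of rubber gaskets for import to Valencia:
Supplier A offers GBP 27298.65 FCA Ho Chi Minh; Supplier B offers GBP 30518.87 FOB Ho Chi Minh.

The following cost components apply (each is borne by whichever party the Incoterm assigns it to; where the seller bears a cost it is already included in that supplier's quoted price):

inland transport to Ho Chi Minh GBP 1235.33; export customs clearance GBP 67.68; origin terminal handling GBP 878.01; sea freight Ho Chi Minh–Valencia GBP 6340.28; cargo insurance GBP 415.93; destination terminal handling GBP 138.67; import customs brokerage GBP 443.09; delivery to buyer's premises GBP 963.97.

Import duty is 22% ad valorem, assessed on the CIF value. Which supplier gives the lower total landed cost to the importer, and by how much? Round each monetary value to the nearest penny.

Supplier A (FCA):
CIF value = FCA price + origin terminal + freight + insurance = 27298.65 + 878.01 + 6340.28 + 415.93 = 34932.87
Import duty = 34932.87 × 22% = 7685.23
Buyer bears (A): 878.01 + 6340.28 + 415.93 + 138.67 + 443.09 + 963.97 = 9179.95
Landed cost (A) = invoice 27298.65 + 9179.95 + duty 7685.23 = 44163.83
Supplier B (FOB):
CIF value = FOB price + freight + insurance = 30518.87 + 6340.28 + 415.93 = 37275.08
Import duty = 37275.08 × 22% = 8200.52
Buyer bears (B): 6340.28 + 415.93 + 138.67 + 443.09 + 963.97 = 8301.94
Landed cost (B) = invoice 30518.87 + 8301.94 + duty 8200.52 = 47021.33
Difference = |44163.83 − 47021.33| = 2857.50

Supplier A is cheaper by GBP 2857.50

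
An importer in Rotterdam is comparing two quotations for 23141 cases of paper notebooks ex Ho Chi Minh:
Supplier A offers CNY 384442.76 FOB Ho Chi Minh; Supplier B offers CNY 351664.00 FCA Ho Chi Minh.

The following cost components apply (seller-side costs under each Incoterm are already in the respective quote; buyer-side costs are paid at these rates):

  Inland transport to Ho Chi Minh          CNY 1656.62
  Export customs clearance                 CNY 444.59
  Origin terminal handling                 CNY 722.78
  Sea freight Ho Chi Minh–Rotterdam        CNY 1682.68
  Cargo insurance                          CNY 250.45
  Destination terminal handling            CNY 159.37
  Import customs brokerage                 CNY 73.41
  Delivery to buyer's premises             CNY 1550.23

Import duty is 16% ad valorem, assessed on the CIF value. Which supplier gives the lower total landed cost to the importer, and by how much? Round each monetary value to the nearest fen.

Supplier B is cheaper by CNY 37184.93

Supplier A (FOB):
CIF value = FOB price + freight + insurance = 384442.76 + 1682.68 + 250.45 = 386375.89
Import duty = 386375.89 × 16% = 61820.14
Buyer bears (A): 1682.68 + 250.45 + 159.37 + 73.41 + 1550.23 = 3716.14
Landed cost (A) = invoice 384442.76 + 3716.14 + duty 61820.14 = 449979.04
Supplier B (FCA):
CIF value = FCA price + origin terminal + freight + insurance = 351664.00 + 722.78 + 1682.68 + 250.45 = 354319.91
Import duty = 354319.91 × 16% = 56691.19
Buyer bears (B): 722.78 + 1682.68 + 250.45 + 159.37 + 73.41 + 1550.23 = 4438.92
Landed cost (B) = invoice 351664.00 + 4438.92 + duty 56691.19 = 412794.11
Difference = |449979.04 − 412794.11| = 37184.93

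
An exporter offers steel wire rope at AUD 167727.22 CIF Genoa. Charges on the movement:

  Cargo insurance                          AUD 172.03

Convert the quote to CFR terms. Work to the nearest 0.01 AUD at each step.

From CIF to CFR, the seller no longer bears: insurance.
CFR price = 167727.22 − 172.03 = 167555.19

CFR price: AUD 167555.19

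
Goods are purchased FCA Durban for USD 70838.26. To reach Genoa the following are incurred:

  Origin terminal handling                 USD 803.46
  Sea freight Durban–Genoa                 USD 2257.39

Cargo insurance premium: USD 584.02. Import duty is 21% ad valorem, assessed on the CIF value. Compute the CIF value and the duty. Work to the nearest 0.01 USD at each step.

CIF value: USD 74483.13; import duty: USD 15641.46

CIF = FCA price + pre-shipment costs + freight + insurance
CIF = 70838.26 + 803.46 + 2257.39 + 584.02 = 74483.13
Import duty = 74483.13 × 21% = 15641.46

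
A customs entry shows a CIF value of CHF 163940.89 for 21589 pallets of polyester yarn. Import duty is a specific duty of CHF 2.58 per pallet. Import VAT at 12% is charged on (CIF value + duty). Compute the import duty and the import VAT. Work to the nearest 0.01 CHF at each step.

Import duty = 21589 × 2.58 = 55699.62
VAT base = CIF + duty = 163940.89 + 55699.62 = 219640.51
Import VAT = 219640.51 × 12% = 26356.86

Import duty: CHF 55699.62; import VAT: CHF 26356.86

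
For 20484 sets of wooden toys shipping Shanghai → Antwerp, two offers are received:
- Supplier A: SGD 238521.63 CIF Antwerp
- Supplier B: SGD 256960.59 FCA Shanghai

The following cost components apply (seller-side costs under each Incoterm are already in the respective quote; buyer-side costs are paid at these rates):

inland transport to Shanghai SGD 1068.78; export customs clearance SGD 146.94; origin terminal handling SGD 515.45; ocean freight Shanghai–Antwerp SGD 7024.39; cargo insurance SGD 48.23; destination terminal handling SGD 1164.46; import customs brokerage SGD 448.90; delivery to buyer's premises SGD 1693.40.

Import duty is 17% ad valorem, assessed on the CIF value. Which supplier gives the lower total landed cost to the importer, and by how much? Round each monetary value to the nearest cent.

Supplier A is cheaper by SGD 30451.62

Supplier A (CIF):
The CIF price already equals the CIF value: 238521.63
Import duty = 238521.63 × 17% = 40548.68
Buyer bears (A): 1164.46 + 448.90 + 1693.40 = 3306.76
Landed cost (A) = invoice 238521.63 + 3306.76 + duty 40548.68 = 282377.07
Supplier B (FCA):
CIF value = FCA price + origin terminal + freight + insurance = 256960.59 + 515.45 + 7024.39 + 48.23 = 264548.66
Import duty = 264548.66 × 17% = 44973.27
Buyer bears (B): 515.45 + 7024.39 + 48.23 + 1164.46 + 448.90 + 1693.40 = 10894.83
Landed cost (B) = invoice 256960.59 + 10894.83 + duty 44973.27 = 312828.69
Difference = |282377.07 − 312828.69| = 30451.62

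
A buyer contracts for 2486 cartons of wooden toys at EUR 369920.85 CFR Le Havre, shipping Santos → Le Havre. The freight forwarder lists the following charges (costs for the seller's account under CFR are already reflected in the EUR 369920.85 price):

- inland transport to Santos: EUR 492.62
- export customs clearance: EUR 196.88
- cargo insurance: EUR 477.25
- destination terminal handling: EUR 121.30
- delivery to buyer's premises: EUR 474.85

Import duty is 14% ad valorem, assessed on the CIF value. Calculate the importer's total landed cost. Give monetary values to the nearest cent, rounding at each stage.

Total landed cost: EUR 422849.98

CFR: the seller pays costs through ocean freight to the destination port, but not insurance.
Already in the invoice (seller's account under CFR): inland to port, export clearance — exclude.
CIF value = CFR price + insurance = 369920.85 + 477.25 = 370398.10
Import duty = 370398.10 × 14% = 51855.73
Buyer bears: insurance 477.25 + destination terminal 121.30 + delivery 474.85 + duty 51855.73 = 52929.13
Landed cost = invoice 369920.85 + 52929.13 = 422849.98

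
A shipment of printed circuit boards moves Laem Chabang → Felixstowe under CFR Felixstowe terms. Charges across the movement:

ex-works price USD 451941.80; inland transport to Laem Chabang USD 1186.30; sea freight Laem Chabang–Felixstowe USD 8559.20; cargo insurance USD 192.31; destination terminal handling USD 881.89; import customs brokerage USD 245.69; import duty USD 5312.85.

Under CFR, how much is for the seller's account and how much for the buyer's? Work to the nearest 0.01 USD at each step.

Seller: USD 461687.30; buyer: USD 6632.74

CFR: the seller pays costs through ocean freight to the destination port, but not insurance.
Seller's account: goods 451941.80 + inland to port 1186.30 + freight 8559.20 = 461687.30
Buyer's account: insurance 192.31 + destination terminal 881.89 + brokerage 245.69 + duty 5312.85 = 6632.74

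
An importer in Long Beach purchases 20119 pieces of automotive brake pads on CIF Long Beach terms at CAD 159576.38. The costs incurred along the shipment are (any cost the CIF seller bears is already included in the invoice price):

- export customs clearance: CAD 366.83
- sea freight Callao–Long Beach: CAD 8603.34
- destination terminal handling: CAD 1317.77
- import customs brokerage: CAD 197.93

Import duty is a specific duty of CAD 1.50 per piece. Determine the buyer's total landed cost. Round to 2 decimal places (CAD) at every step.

Total landed cost: CAD 191270.58

CIF: the seller pays costs through ocean freight and marine insurance to the destination port.
Already in the invoice (seller's account under CIF): export clearance, freight — exclude.
The CIF price already equals the CIF value: 159576.38
Import duty = 20119 × 1.50 = 30178.50
Buyer bears: destination terminal 1317.77 + brokerage 197.93 + duty 30178.50 = 31694.20
Landed cost = invoice 159576.38 + 31694.20 = 191270.58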